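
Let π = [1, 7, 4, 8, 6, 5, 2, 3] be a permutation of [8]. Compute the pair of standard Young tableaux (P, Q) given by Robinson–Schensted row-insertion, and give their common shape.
P = [1, 2, 3] / [4, 5] / [6, 8] / [7];  Q = [1, 2, 4] / [3, 5] / [6, 8] / [7];  common shape = (3, 2, 2, 1)

Row-insert the values π_1, π_2, … into P one at a time, bumping the leftmost entry strictly greater than the inserted value down to the next row. The recording tableau Q records, in position (i, j), the step at which that cell was added to P.
  Insert 1 (step 1): P = [1];  Q = [1]
  Insert 7 (step 2): P = [1, 7];  Q = [1, 2]
  Insert 4 (step 3): P = [1, 4] / [7];  Q = [1, 2] / [3]
  Insert 8 (step 4): P = [1, 4, 8] / [7];  Q = [1, 2, 4] / [3]
  Insert 6 (step 5): P = [1, 4, 6] / [7, 8];  Q = [1, 2, 4] / [3, 5]
  Insert 5 (step 6): P = [1, 4, 5] / [6, 8] / [7];  Q = [1, 2, 4] / [3, 5] / [6]
  Insert 2 (step 7): P = [1, 2, 5] / [4, 8] / [6] / [7];  Q = [1, 2, 4] / [3, 5] / [6] / [7]
  Insert 3 (step 8): P = [1, 2, 3] / [4, 5] / [6, 8] / [7];  Q = [1, 2, 4] / [3, 5] / [6, 8] / [7]
Final shape: (3, 2, 2, 1).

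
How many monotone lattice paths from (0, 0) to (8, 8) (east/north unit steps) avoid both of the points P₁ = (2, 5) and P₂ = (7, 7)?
Number of paths = 5124

Inclusion–exclusion. Total paths: C(16, 8) = 12870. Through P₁: C(7, 2)·C(9, 6) = 1764. Through P₂: C(14, 7)·C(2, 1) = 6864. Since P₁ is strictly southwest of P₂, a monotone path through both must visit P₁ then P₂; paths through both = C(7, 2)·C(7, 5)·C(2, 1) = 882. Avoid both = 12870 − 1764 − 6864 + 882 = 5124.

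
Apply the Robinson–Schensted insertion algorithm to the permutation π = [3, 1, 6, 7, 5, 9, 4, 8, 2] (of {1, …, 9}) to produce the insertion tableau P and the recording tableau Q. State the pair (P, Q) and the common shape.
P = [1, 2, 7, 8] / [3, 4, 9] / [5] / [6];  Q = [1, 3, 4, 6] / [2, 5, 8] / [7] / [9];  common shape = (4, 3, 1, 1)

Row-insert the values π_1, π_2, … into P one at a time, bumping the leftmost entry strictly greater than the inserted value down to the next row. The recording tableau Q records, in position (i, j), the step at which that cell was added to P.
  Insert 3 (step 1): P = [3];  Q = [1]
  Insert 1 (step 2): P = [1] / [3];  Q = [1] / [2]
  Insert 6 (step 3): P = [1, 6] / [3];  Q = [1, 3] / [2]
  Insert 7 (step 4): P = [1, 6, 7] / [3];  Q = [1, 3, 4] / [2]
  Insert 5 (step 5): P = [1, 5, 7] / [3, 6];  Q = [1, 3, 4] / [2, 5]
  Insert 9 (step 6): P = [1, 5, 7, 9] / [3, 6];  Q = [1, 3, 4, 6] / [2, 5]
  Insert 4 (step 7): P = [1, 4, 7, 9] / [3, 5] / [6];  Q = [1, 3, 4, 6] / [2, 5] / [7]
  Insert 8 (step 8): P = [1, 4, 7, 8] / [3, 5, 9] / [6];  Q = [1, 3, 4, 6] / [2, 5, 8] / [7]
  Insert 2 (step 9): P = [1, 2, 7, 8] / [3, 4, 9] / [5] / [6];  Q = [1, 3, 4, 6] / [2, 5, 8] / [7] / [9]
Final shape: (4, 3, 1, 1).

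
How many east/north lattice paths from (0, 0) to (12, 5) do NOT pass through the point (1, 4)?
Number of paths = 6128

Total paths from (0, 0) to (12, 5): C(17, 12) = 6188. Paths through (1, 4): (paths (0, 0) → (1, 4)) × (paths (1, 4) → (12, 5)) = C(5, 1) · C(12, 11) = 5 · 12 = 60. Avoidance count = 6188 − 60 = 6128.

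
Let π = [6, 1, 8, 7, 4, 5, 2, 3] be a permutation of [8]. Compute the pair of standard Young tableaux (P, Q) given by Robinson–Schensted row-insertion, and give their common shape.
P = [1, 2, 3] / [4, 5] / [6, 7] / [8];  Q = [1, 3, 6] / [2, 4] / [5, 8] / [7];  common shape = (3, 2, 2, 1)

Row-insert the values π_1, π_2, … into P one at a time, bumping the leftmost entry strictly greater than the inserted value down to the next row. The recording tableau Q records, in position (i, j), the step at which that cell was added to P.
  Insert 6 (step 1): P = [6];  Q = [1]
  Insert 1 (step 2): P = [1] / [6];  Q = [1] / [2]
  Insert 8 (step 3): P = [1, 8] / [6];  Q = [1, 3] / [2]
  Insert 7 (step 4): P = [1, 7] / [6, 8];  Q = [1, 3] / [2, 4]
  Insert 4 (step 5): P = [1, 4] / [6, 7] / [8];  Q = [1, 3] / [2, 4] / [5]
  Insert 5 (step 6): P = [1, 4, 5] / [6, 7] / [8];  Q = [1, 3, 6] / [2, 4] / [5]
  Insert 2 (step 7): P = [1, 2, 5] / [4, 7] / [6] / [8];  Q = [1, 3, 6] / [2, 4] / [5] / [7]
  Insert 3 (step 8): P = [1, 2, 3] / [4, 5] / [6, 7] / [8];  Q = [1, 3, 6] / [2, 4] / [5, 8] / [7]
Final shape: (3, 2, 2, 1).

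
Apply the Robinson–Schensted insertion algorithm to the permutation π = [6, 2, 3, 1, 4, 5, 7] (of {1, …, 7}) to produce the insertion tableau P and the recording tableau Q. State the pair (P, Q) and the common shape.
P = [1, 3, 4, 5, 7] / [2] / [6];  Q = [1, 3, 5, 6, 7] / [2] / [4];  common shape = (5, 1, 1)

Row-insert the values π_1, π_2, … into P one at a time, bumping the leftmost entry strictly greater than the inserted value down to the next row. The recording tableau Q records, in position (i, j), the step at which that cell was added to P.
  Insert 6 (step 1): P = [6];  Q = [1]
  Insert 2 (step 2): P = [2] / [6];  Q = [1] / [2]
  Insert 3 (step 3): P = [2, 3] / [6];  Q = [1, 3] / [2]
  Insert 1 (step 4): P = [1, 3] / [2] / [6];  Q = [1, 3] / [2] / [4]
  Insert 4 (step 5): P = [1, 3, 4] / [2] / [6];  Q = [1, 3, 5] / [2] / [4]
  Insert 5 (step 6): P = [1, 3, 4, 5] / [2] / [6];  Q = [1, 3, 5, 6] / [2] / [4]
  Insert 7 (step 7): P = [1, 3, 4, 5, 7] / [2] / [6];  Q = [1, 3, 5, 6, 7] / [2] / [4]
Final shape: (5, 1, 1).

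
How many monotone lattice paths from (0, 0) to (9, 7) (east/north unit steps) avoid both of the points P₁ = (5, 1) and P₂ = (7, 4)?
Number of paths = 7480

Inclusion–exclusion. Total paths: C(16, 9) = 11440. Through P₁: C(6, 5)·C(10, 4) = 1260. Through P₂: C(11, 7)·C(5, 2) = 3300. Since P₁ is strictly southwest of P₂, a monotone path through both must visit P₁ then P₂; paths through both = C(6, 5)·C(5, 2)·C(5, 2) = 600. Avoid both = 11440 − 1260 − 3300 + 600 = 7480.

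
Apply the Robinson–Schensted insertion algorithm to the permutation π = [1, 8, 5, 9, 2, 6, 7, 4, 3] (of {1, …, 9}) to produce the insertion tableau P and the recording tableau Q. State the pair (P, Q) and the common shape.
P = [1, 2, 3, 7] / [4, 6] / [5, 9] / [8];  Q = [1, 2, 4, 7] / [3, 6] / [5, 8] / [9];  common shape = (4, 2, 2, 1)

Row-insert the values π_1, π_2, … into P one at a time, bumping the leftmost entry strictly greater than the inserted value down to the next row. The recording tableau Q records, in position (i, j), the step at which that cell was added to P.
  Insert 1 (step 1): P = [1];  Q = [1]
  Insert 8 (step 2): P = [1, 8];  Q = [1, 2]
  Insert 5 (step 3): P = [1, 5] / [8];  Q = [1, 2] / [3]
  Insert 9 (step 4): P = [1, 5, 9] / [8];  Q = [1, 2, 4] / [3]
  Insert 2 (step 5): P = [1, 2, 9] / [5] / [8];  Q = [1, 2, 4] / [3] / [5]
  Insert 6 (step 6): P = [1, 2, 6] / [5, 9] / [8];  Q = [1, 2, 4] / [3, 6] / [5]
  Insert 7 (step 7): P = [1, 2, 6, 7] / [5, 9] / [8];  Q = [1, 2, 4, 7] / [3, 6] / [5]
  Insert 4 (step 8): P = [1, 2, 4, 7] / [5, 6] / [8, 9];  Q = [1, 2, 4, 7] / [3, 6] / [5, 8]
  Insert 3 (step 9): P = [1, 2, 3, 7] / [4, 6] / [5, 9] / [8];  Q = [1, 2, 4, 7] / [3, 6] / [5, 8] / [9]
Final shape: (4, 2, 2, 1).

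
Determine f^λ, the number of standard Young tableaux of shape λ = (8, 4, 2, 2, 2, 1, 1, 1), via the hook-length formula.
# SYT of shape (8, 4, 2, 2, 2, 1, 1, 1) = 338607360

Hook-length formula: f^λ = n! / Π hook(c), product over all cells c of the Young diagram. For λ = (8, 4, 2, 2, 2, 1, 1, 1), n = 21 boxes. Hook lengths by row (left-to-right, top-to-bottom): [15, 11, 7, 6, 4, 3, 2, 1]; [10, 6, 2, 1]; [7, 3]; [6, 2]; [5, 1]; [3]; [2]; [1]. Product of hooks = 150885504000. So f^λ = 21! / 150885504000 = 51090942171709440000 / 150885504000 = 338607360.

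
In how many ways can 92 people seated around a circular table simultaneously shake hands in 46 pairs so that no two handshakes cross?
C_46 = 8740328711533173390046320

These noncrossing handshakes are counted by the Catalan number C_n = (1/(n + 1)) · C(2n, n). For n = 46: C_46 = (1/47) · C(92, 46) = 410795449442059149332177040/47 = 8740328711533173390046320.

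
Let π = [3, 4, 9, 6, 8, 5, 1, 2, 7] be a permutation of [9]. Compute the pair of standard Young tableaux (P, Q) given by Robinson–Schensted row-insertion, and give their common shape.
P = [1, 2, 5, 7] / [3, 4, 8] / [6] / [9];  Q = [1, 2, 3, 5] / [4, 8, 9] / [6] / [7];  common shape = (4, 3, 1, 1)

Row-insert the values π_1, π_2, … into P one at a time, bumping the leftmost entry strictly greater than the inserted value down to the next row. The recording tableau Q records, in position (i, j), the step at which that cell was added to P.
  Insert 3 (step 1): P = [3];  Q = [1]
  Insert 4 (step 2): P = [3, 4];  Q = [1, 2]
  Insert 9 (step 3): P = [3, 4, 9];  Q = [1, 2, 3]
  Insert 6 (step 4): P = [3, 4, 6] / [9];  Q = [1, 2, 3] / [4]
  Insert 8 (step 5): P = [3, 4, 6, 8] / [9];  Q = [1, 2, 3, 5] / [4]
  Insert 5 (step 6): P = [3, 4, 5, 8] / [6] / [9];  Q = [1, 2, 3, 5] / [4] / [6]
  Insert 1 (step 7): P = [1, 4, 5, 8] / [3] / [6] / [9];  Q = [1, 2, 3, 5] / [4] / [6] / [7]
  Insert 2 (step 8): P = [1, 2, 5, 8] / [3, 4] / [6] / [9];  Q = [1, 2, 3, 5] / [4, 8] / [6] / [7]
  Insert 7 (step 9): P = [1, 2, 5, 7] / [3, 4, 8] / [6] / [9];  Q = [1, 2, 3, 5] / [4, 8, 9] / [6] / [7]
Final shape: (4, 3, 1, 1).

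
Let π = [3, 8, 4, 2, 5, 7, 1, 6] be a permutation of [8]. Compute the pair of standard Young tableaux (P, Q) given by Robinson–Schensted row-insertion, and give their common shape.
P = [1, 4, 5, 6] / [2, 7] / [3] / [8];  Q = [1, 2, 5, 6] / [3, 8] / [4] / [7];  common shape = (4, 2, 1, 1)

Row-insert the values π_1, π_2, … into P one at a time, bumping the leftmost entry strictly greater than the inserted value down to the next row. The recording tableau Q records, in position (i, j), the step at which that cell was added to P.
  Insert 3 (step 1): P = [3];  Q = [1]
  Insert 8 (step 2): P = [3, 8];  Q = [1, 2]
  Insert 4 (step 3): P = [3, 4] / [8];  Q = [1, 2] / [3]
  Insert 2 (step 4): P = [2, 4] / [3] / [8];  Q = [1, 2] / [3] / [4]
  Insert 5 (step 5): P = [2, 4, 5] / [3] / [8];  Q = [1, 2, 5] / [3] / [4]
  Insert 7 (step 6): P = [2, 4, 5, 7] / [3] / [8];  Q = [1, 2, 5, 6] / [3] / [4]
  Insert 1 (step 7): P = [1, 4, 5, 7] / [2] / [3] / [8];  Q = [1, 2, 5, 6] / [3] / [4] / [7]
  Insert 6 (step 8): P = [1, 4, 5, 6] / [2, 7] / [3] / [8];  Q = [1, 2, 5, 6] / [3, 8] / [4] / [7]
Final shape: (4, 2, 1, 1).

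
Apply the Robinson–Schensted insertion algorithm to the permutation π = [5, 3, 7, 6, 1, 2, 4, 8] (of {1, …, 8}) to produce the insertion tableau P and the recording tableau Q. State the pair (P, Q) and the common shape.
P = [1, 2, 4, 8] / [3, 6] / [5, 7];  Q = [1, 3, 7, 8] / [2, 4] / [5, 6];  common shape = (4, 2, 2)

Row-insert the values π_1, π_2, … into P one at a time, bumping the leftmost entry strictly greater than the inserted value down to the next row. The recording tableau Q records, in position (i, j), the step at which that cell was added to P.
  Insert 5 (step 1): P = [5];  Q = [1]
  Insert 3 (step 2): P = [3] / [5];  Q = [1] / [2]
  Insert 7 (step 3): P = [3, 7] / [5];  Q = [1, 3] / [2]
  Insert 6 (step 4): P = [3, 6] / [5, 7];  Q = [1, 3] / [2, 4]
  Insert 1 (step 5): P = [1, 6] / [3, 7] / [5];  Q = [1, 3] / [2, 4] / [5]
  Insert 2 (step 6): P = [1, 2] / [3, 6] / [5, 7];  Q = [1, 3] / [2, 4] / [5, 6]
  Insert 4 (step 7): P = [1, 2, 4] / [3, 6] / [5, 7];  Q = [1, 3, 7] / [2, 4] / [5, 6]
  Insert 8 (step 8): P = [1, 2, 4, 8] / [3, 6] / [5, 7];  Q = [1, 3, 7, 8] / [2, 4] / [5, 6]
Final shape: (4, 2, 2).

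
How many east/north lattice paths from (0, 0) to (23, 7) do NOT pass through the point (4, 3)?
Number of paths = 1725875

Total paths from (0, 0) to (23, 7): C(30, 23) = 2035800. Paths through (4, 3): (paths (0, 0) → (4, 3)) × (paths (4, 3) → (23, 7)) = C(7, 4) · C(23, 19) = 35 · 8855 = 309925. Avoidance count = 2035800 − 309925 = 1725875.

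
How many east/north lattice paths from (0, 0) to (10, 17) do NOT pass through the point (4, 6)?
Number of paths = 5837325

Total paths from (0, 0) to (10, 17): C(27, 10) = 8436285. Paths through (4, 6): (paths (0, 0) → (4, 6)) × (paths (4, 6) → (10, 17)) = C(10, 4) · C(17, 6) = 210 · 12376 = 2598960. Avoidance count = 8436285 − 2598960 = 5837325.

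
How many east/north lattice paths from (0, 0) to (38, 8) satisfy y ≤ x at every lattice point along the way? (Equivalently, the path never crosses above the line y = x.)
Number of paths = 207408135

By the reflection principle (André's argument), the number of monotone paths to (38, 8) with n ≤ m that never go above y = x is C(46, 38) − C(46, 39) = 260932815 − 53524680 = 207408135.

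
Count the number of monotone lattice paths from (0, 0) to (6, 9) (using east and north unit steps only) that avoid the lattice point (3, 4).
Number of paths = 3045

Total paths from (0, 0) to (6, 9): C(15, 6) = 5005. Paths through (3, 4): (paths (0, 0) → (3, 4)) × (paths (3, 4) → (6, 9)) = C(7, 3) · C(8, 3) = 35 · 56 = 1960. Avoidance count = 5005 − 1960 = 3045.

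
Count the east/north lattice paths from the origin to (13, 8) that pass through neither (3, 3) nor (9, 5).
Number of paths = 92960

Inclusion–exclusion. Total paths: C(21, 13) = 203490. Through P₁: C(6, 3)·C(15, 10) = 60060. Through P₂: C(14, 9)·C(7, 4) = 70070. Since P₁ is strictly southwest of P₂, a monotone path through both must visit P₁ then P₂; paths through both = C(6, 3)·C(8, 6)·C(7, 4) = 19600. Avoid both = 203490 − 60060 − 70070 + 19600 = 92960.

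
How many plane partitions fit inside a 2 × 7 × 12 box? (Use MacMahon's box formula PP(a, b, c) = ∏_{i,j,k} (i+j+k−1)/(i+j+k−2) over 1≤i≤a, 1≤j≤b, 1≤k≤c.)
PP(2, 7, 12) = 488259720

Evaluate the triple product over i = 1..2, j = 1..7, k = 1..12. The factors are (2/1) · (3/2) · (4/3) · (5/4) · (6/5) · (7/6) · (8/7) · (9/8) · … (168 factors total). The numerators and denominators telescope so the product is an integer; carrying out the multiplication exactly gives PP(2, 7, 12) = 488259720.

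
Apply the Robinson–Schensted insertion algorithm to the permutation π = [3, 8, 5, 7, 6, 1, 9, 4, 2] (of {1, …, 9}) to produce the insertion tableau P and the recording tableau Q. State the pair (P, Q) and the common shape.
P = [1, 2, 6, 9] / [3, 4] / [5] / [7] / [8];  Q = [1, 2, 4, 7] / [3, 8] / [5] / [6] / [9];  common shape = (4, 2, 1, 1, 1)

Row-insert the values π_1, π_2, … into P one at a time, bumping the leftmost entry strictly greater than the inserted value down to the next row. The recording tableau Q records, in position (i, j), the step at which that cell was added to P.
  Insert 3 (step 1): P = [3];  Q = [1]
  Insert 8 (step 2): P = [3, 8];  Q = [1, 2]
  Insert 5 (step 3): P = [3, 5] / [8];  Q = [1, 2] / [3]
  Insert 7 (step 4): P = [3, 5, 7] / [8];  Q = [1, 2, 4] / [3]
  Insert 6 (step 5): P = [3, 5, 6] / [7] / [8];  Q = [1, 2, 4] / [3] / [5]
  Insert 1 (step 6): P = [1, 5, 6] / [3] / [7] / [8];  Q = [1, 2, 4] / [3] / [5] / [6]
  Insert 9 (step 7): P = [1, 5, 6, 9] / [3] / [7] / [8];  Q = [1, 2, 4, 7] / [3] / [5] / [6]
  Insert 4 (step 8): P = [1, 4, 6, 9] / [3, 5] / [7] / [8];  Q = [1, 2, 4, 7] / [3, 8] / [5] / [6]
  Insert 2 (step 9): P = [1, 2, 6, 9] / [3, 4] / [5] / [7] / [8];  Q = [1, 2, 4, 7] / [3, 8] / [5] / [6] / [9]
Final shape: (4, 2, 1, 1, 1).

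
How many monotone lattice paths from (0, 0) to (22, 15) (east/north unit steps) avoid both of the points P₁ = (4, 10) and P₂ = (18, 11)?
Number of paths = 6909757861

Inclusion–exclusion. Total paths: C(37, 22) = 9364199760. Through P₁: C(14, 4)·C(23, 18) = 33682649. Through P₂: C(29, 18)·C(8, 4) = 2421810300. Since P₁ is strictly southwest of P₂, a monotone path through both must visit P₁ then P₂; paths through both = C(14, 4)·C(15, 14)·C(8, 4) = 1051050. Avoid both = 9364199760 − 33682649 − 2421810300 + 1051050 = 6909757861.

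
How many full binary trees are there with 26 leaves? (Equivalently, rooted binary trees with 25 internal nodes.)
C_25 = 4861946401452

These full binary trees are counted by the Catalan number C_n = (1/(n + 1)) · C(2n, n). For n = 25: C_25 = (1/26) · C(50, 25) = 126410606437752/26 = 4861946401452.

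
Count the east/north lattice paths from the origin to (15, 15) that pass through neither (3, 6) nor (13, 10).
Number of paths = 108167778

Inclusion–exclusion. Total paths: C(30, 15) = 155117520. Through P₁: C(9, 3)·C(21, 12) = 24690120. Through P₂: C(23, 13)·C(7, 2) = 24025386. Since P₁ is strictly southwest of P₂, a monotone path through both must visit P₁ then P₂; paths through both = C(9, 3)·C(14, 10)·C(7, 2) = 1765764. Avoid both = 155117520 − 24690120 − 24025386 + 1765764 = 108167778.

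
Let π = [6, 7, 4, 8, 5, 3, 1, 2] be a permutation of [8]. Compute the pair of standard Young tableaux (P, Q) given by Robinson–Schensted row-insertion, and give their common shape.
P = [1, 2, 8] / [3, 5] / [4, 7] / [6];  Q = [1, 2, 4] / [3, 5] / [6, 8] / [7];  common shape = (3, 2, 2, 1)

Row-insert the values π_1, π_2, … into P one at a time, bumping the leftmost entry strictly greater than the inserted value down to the next row. The recording tableau Q records, in position (i, j), the step at which that cell was added to P.
  Insert 6 (step 1): P = [6];  Q = [1]
  Insert 7 (step 2): P = [6, 7];  Q = [1, 2]
  Insert 4 (step 3): P = [4, 7] / [6];  Q = [1, 2] / [3]
  Insert 8 (step 4): P = [4, 7, 8] / [6];  Q = [1, 2, 4] / [3]
  Insert 5 (step 5): P = [4, 5, 8] / [6, 7];  Q = [1, 2, 4] / [3, 5]
  Insert 3 (step 6): P = [3, 5, 8] / [4, 7] / [6];  Q = [1, 2, 4] / [3, 5] / [6]
  Insert 1 (step 7): P = [1, 5, 8] / [3, 7] / [4] / [6];  Q = [1, 2, 4] / [3, 5] / [6] / [7]
  Insert 2 (step 8): P = [1, 2, 8] / [3, 5] / [4, 7] / [6];  Q = [1, 2, 4] / [3, 5] / [6, 8] / [7]
Final shape: (3, 2, 2, 1).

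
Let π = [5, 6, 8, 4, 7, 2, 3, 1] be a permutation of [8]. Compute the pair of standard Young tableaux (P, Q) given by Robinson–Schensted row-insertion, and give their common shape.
P = [1, 3, 7] / [2, 6] / [4, 8] / [5];  Q = [1, 2, 3] / [4, 5] / [6, 7] / [8];  common shape = (3, 2, 2, 1)

Row-insert the values π_1, π_2, … into P one at a time, bumping the leftmost entry strictly greater than the inserted value down to the next row. The recording tableau Q records, in position (i, j), the step at which that cell was added to P.
  Insert 5 (step 1): P = [5];  Q = [1]
  Insert 6 (step 2): P = [5, 6];  Q = [1, 2]
  Insert 8 (step 3): P = [5, 6, 8];  Q = [1, 2, 3]
  Insert 4 (step 4): P = [4, 6, 8] / [5];  Q = [1, 2, 3] / [4]
  Insert 7 (step 5): P = [4, 6, 7] / [5, 8];  Q = [1, 2, 3] / [4, 5]
  Insert 2 (step 6): P = [2, 6, 7] / [4, 8] / [5];  Q = [1, 2, 3] / [4, 5] / [6]
  Insert 3 (step 7): P = [2, 3, 7] / [4, 6] / [5, 8];  Q = [1, 2, 3] / [4, 5] / [6, 7]
  Insert 1 (step 8): P = [1, 3, 7] / [2, 6] / [4, 8] / [5];  Q = [1, 2, 3] / [4, 5] / [6, 7] / [8]
Final shape: (3, 2, 2, 1).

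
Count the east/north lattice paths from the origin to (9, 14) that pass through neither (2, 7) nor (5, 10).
Number of paths = 533828

Inclusion–exclusion. Total paths: C(23, 9) = 817190. Through P₁: C(9, 2)·C(14, 7) = 123552. Through P₂: C(15, 5)·C(8, 4) = 210210. Since P₁ is strictly southwest of P₂, a monotone path through both must visit P₁ then P₂; paths through both = C(9, 2)·C(6, 3)·C(8, 4) = 50400. Avoid both = 817190 − 123552 − 210210 + 50400 = 533828.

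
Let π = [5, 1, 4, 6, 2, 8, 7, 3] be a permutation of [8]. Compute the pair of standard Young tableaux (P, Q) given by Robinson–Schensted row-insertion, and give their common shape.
P = [1, 2, 3, 7] / [4, 6] / [5, 8];  Q = [1, 3, 4, 6] / [2, 7] / [5, 8];  common shape = (4, 2, 2)

Row-insert the values π_1, π_2, … into P one at a time, bumping the leftmost entry strictly greater than the inserted value down to the next row. The recording tableau Q records, in position (i, j), the step at which that cell was added to P.
  Insert 5 (step 1): P = [5];  Q = [1]
  Insert 1 (step 2): P = [1] / [5];  Q = [1] / [2]
  Insert 4 (step 3): P = [1, 4] / [5];  Q = [1, 3] / [2]
  Insert 6 (step 4): P = [1, 4, 6] / [5];  Q = [1, 3, 4] / [2]
  Insert 2 (step 5): P = [1, 2, 6] / [4] / [5];  Q = [1, 3, 4] / [2] / [5]
  Insert 8 (step 6): P = [1, 2, 6, 8] / [4] / [5];  Q = [1, 3, 4, 6] / [2] / [5]
  Insert 7 (step 7): P = [1, 2, 6, 7] / [4, 8] / [5];  Q = [1, 3, 4, 6] / [2, 7] / [5]
  Insert 3 (step 8): P = [1, 2, 3, 7] / [4, 6] / [5, 8];  Q = [1, 3, 4, 6] / [2, 7] / [5, 8]
Final shape: (4, 2, 2).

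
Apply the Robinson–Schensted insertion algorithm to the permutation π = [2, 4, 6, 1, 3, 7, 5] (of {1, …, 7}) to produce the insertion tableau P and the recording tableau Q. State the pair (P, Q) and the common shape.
P = [1, 3, 5, 7] / [2, 4, 6];  Q = [1, 2, 3, 6] / [4, 5, 7];  common shape = (4, 3)

Row-insert the values π_1, π_2, … into P one at a time, bumping the leftmost entry strictly greater than the inserted value down to the next row. The recording tableau Q records, in position (i, j), the step at which that cell was added to P.
  Insert 2 (step 1): P = [2];  Q = [1]
  Insert 4 (step 2): P = [2, 4];  Q = [1, 2]
  Insert 6 (step 3): P = [2, 4, 6];  Q = [1, 2, 3]
  Insert 1 (step 4): P = [1, 4, 6] / [2];  Q = [1, 2, 3] / [4]
  Insert 3 (step 5): P = [1, 3, 6] / [2, 4];  Q = [1, 2, 3] / [4, 5]
  Insert 7 (step 6): P = [1, 3, 6, 7] / [2, 4];  Q = [1, 2, 3, 6] / [4, 5]
  Insert 5 (step 7): P = [1, 3, 5, 7] / [2, 4, 6];  Q = [1, 2, 3, 6] / [4, 5, 7]
Final shape: (4, 3).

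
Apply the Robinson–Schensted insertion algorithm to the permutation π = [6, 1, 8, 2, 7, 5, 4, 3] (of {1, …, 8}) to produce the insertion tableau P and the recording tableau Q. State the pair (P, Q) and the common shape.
P = [1, 2, 3] / [4, 7] / [5] / [6] / [8];  Q = [1, 3, 5] / [2, 4] / [6] / [7] / [8];  common shape = (3, 2, 1, 1, 1)

Row-insert the values π_1, π_2, … into P one at a time, bumping the leftmost entry strictly greater than the inserted value down to the next row. The recording tableau Q records, in position (i, j), the step at which that cell was added to P.
  Insert 6 (step 1): P = [6];  Q = [1]
  Insert 1 (step 2): P = [1] / [6];  Q = [1] / [2]
  Insert 8 (step 3): P = [1, 8] / [6];  Q = [1, 3] / [2]
  Insert 2 (step 4): P = [1, 2] / [6, 8];  Q = [1, 3] / [2, 4]
  Insert 7 (step 5): P = [1, 2, 7] / [6, 8];  Q = [1, 3, 5] / [2, 4]
  Insert 5 (step 6): P = [1, 2, 5] / [6, 7] / [8];  Q = [1, 3, 5] / [2, 4] / [6]
  Insert 4 (step 7): P = [1, 2, 4] / [5, 7] / [6] / [8];  Q = [1, 3, 5] / [2, 4] / [6] / [7]
  Insert 3 (step 8): P = [1, 2, 3] / [4, 7] / [5] / [6] / [8];  Q = [1, 3, 5] / [2, 4] / [6] / [7] / [8]
Final shape: (3, 2, 1, 1, 1).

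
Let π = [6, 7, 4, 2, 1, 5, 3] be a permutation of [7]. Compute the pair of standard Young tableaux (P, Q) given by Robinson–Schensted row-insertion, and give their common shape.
P = [1, 3] / [2, 5] / [4, 7] / [6];  Q = [1, 2] / [3, 6] / [4, 7] / [5];  common shape = (2, 2, 2, 1)

Row-insert the values π_1, π_2, … into P one at a time, bumping the leftmost entry strictly greater than the inserted value down to the next row. The recording tableau Q records, in position (i, j), the step at which that cell was added to P.
  Insert 6 (step 1): P = [6];  Q = [1]
  Insert 7 (step 2): P = [6, 7];  Q = [1, 2]
  Insert 4 (step 3): P = [4, 7] / [6];  Q = [1, 2] / [3]
  Insert 2 (step 4): P = [2, 7] / [4] / [6];  Q = [1, 2] / [3] / [4]
  Insert 1 (step 5): P = [1, 7] / [2] / [4] / [6];  Q = [1, 2] / [3] / [4] / [5]
  Insert 5 (step 6): P = [1, 5] / [2, 7] / [4] / [6];  Q = [1, 2] / [3, 6] / [4] / [5]
  Insert 3 (step 7): P = [1, 3] / [2, 5] / [4, 7] / [6];  Q = [1, 2] / [3, 6] / [4, 7] / [5]
Final shape: (2, 2, 2, 1).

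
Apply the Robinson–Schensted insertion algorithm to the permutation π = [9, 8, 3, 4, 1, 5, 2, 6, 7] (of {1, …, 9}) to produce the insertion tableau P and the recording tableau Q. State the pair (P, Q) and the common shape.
P = [1, 2, 5, 6, 7] / [3, 4] / [8] / [9];  Q = [1, 4, 6, 8, 9] / [2, 7] / [3] / [5];  common shape = (5, 2, 1, 1)

Row-insert the values π_1, π_2, … into P one at a time, bumping the leftmost entry strictly greater than the inserted value down to the next row. The recording tableau Q records, in position (i, j), the step at which that cell was added to P.
  Insert 9 (step 1): P = [9];  Q = [1]
  Insert 8 (step 2): P = [8] / [9];  Q = [1] / [2]
  Insert 3 (step 3): P = [3] / [8] / [9];  Q = [1] / [2] / [3]
  Insert 4 (step 4): P = [3, 4] / [8] / [9];  Q = [1, 4] / [2] / [3]
  Insert 1 (step 5): P = [1, 4] / [3] / [8] / [9];  Q = [1, 4] / [2] / [3] / [5]
  Insert 5 (step 6): P = [1, 4, 5] / [3] / [8] / [9];  Q = [1, 4, 6] / [2] / [3] / [5]
  Insert 2 (step 7): P = [1, 2, 5] / [3, 4] / [8] / [9];  Q = [1, 4, 6] / [2, 7] / [3] / [5]
  Insert 6 (step 8): P = [1, 2, 5, 6] / [3, 4] / [8] / [9];  Q = [1, 4, 6, 8] / [2, 7] / [3] / [5]
  Insert 7 (step 9): P = [1, 2, 5, 6, 7] / [3, 4] / [8] / [9];  Q = [1, 4, 6, 8, 9] / [2, 7] / [3] / [5]
Final shape: (5, 2, 1, 1).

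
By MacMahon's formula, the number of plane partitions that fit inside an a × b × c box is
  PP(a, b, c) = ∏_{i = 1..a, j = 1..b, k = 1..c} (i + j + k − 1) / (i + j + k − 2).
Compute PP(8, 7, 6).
PP(8, 7, 6) = 19702998159210080

Evaluate the triple product over i = 1..8, j = 1..7, k = 1..6. The factors are (2/1) · (3/2) · (4/3) · (5/4) · (6/5) · (7/6) · (3/2) · (4/3) · … (336 factors total). The numerators and denominators telescope so the product is an integer; carrying out the multiplication exactly gives PP(8, 7, 6) = 19702998159210080.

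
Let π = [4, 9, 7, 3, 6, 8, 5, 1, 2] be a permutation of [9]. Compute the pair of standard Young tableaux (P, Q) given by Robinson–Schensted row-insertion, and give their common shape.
P = [1, 2, 8] / [3, 5] / [4, 6] / [7] / [9];  Q = [1, 2, 6] / [3, 5] / [4, 9] / [7] / [8];  common shape = (3, 2, 2, 1, 1)

Row-insert the values π_1, π_2, … into P one at a time, bumping the leftmost entry strictly greater than the inserted value down to the next row. The recording tableau Q records, in position (i, j), the step at which that cell was added to P.
  Insert 4 (step 1): P = [4];  Q = [1]
  Insert 9 (step 2): P = [4, 9];  Q = [1, 2]
  Insert 7 (step 3): P = [4, 7] / [9];  Q = [1, 2] / [3]
  Insert 3 (step 4): P = [3, 7] / [4] / [9];  Q = [1, 2] / [3] / [4]
  Insert 6 (step 5): P = [3, 6] / [4, 7] / [9];  Q = [1, 2] / [3, 5] / [4]
  Insert 8 (step 6): P = [3, 6, 8] / [4, 7] / [9];  Q = [1, 2, 6] / [3, 5] / [4]
  Insert 5 (step 7): P = [3, 5, 8] / [4, 6] / [7] / [9];  Q = [1, 2, 6] / [3, 5] / [4] / [7]
  Insert 1 (step 8): P = [1, 5, 8] / [3, 6] / [4] / [7] / [9];  Q = [1, 2, 6] / [3, 5] / [4] / [7] / [8]
  Insert 2 (step 9): P = [1, 2, 8] / [3, 5] / [4, 6] / [7] / [9];  Q = [1, 2, 6] / [3, 5] / [4, 9] / [7] / [8]
Final shape: (3, 2, 2, 1, 1).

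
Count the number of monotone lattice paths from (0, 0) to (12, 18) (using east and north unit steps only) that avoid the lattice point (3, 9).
Number of paths = 75796825

Total paths from (0, 0) to (12, 18): C(30, 12) = 86493225. Paths through (3, 9): (paths (0, 0) → (3, 9)) × (paths (3, 9) → (12, 18)) = C(12, 3) · C(18, 9) = 220 · 48620 = 10696400. Avoidance count = 86493225 − 10696400 = 75796825.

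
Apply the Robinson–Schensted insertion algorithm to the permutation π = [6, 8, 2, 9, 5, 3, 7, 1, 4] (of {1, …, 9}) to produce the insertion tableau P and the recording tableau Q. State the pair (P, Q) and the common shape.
P = [1, 3, 4] / [2, 7, 9] / [5, 8] / [6];  Q = [1, 2, 4] / [3, 5, 7] / [6, 9] / [8];  common shape = (3, 3, 2, 1)

Row-insert the values π_1, π_2, … into P one at a time, bumping the leftmost entry strictly greater than the inserted value down to the next row. The recording tableau Q records, in position (i, j), the step at which that cell was added to P.
  Insert 6 (step 1): P = [6];  Q = [1]
  Insert 8 (step 2): P = [6, 8];  Q = [1, 2]
  Insert 2 (step 3): P = [2, 8] / [6];  Q = [1, 2] / [3]
  Insert 9 (step 4): P = [2, 8, 9] / [6];  Q = [1, 2, 4] / [3]
  Insert 5 (step 5): P = [2, 5, 9] / [6, 8];  Q = [1, 2, 4] / [3, 5]
  Insert 3 (step 6): P = [2, 3, 9] / [5, 8] / [6];  Q = [1, 2, 4] / [3, 5] / [6]
  Insert 7 (step 7): P = [2, 3, 7] / [5, 8, 9] / [6];  Q = [1, 2, 4] / [3, 5, 7] / [6]
  Insert 1 (step 8): P = [1, 3, 7] / [2, 8, 9] / [5] / [6];  Q = [1, 2, 4] / [3, 5, 7] / [6] / [8]
  Insert 4 (step 9): P = [1, 3, 4] / [2, 7, 9] / [5, 8] / [6];  Q = [1, 2, 4] / [3, 5, 7] / [6, 9] / [8]
Final shape: (3, 3, 2, 1).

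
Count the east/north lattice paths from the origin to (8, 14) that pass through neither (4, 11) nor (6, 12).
Number of paths = 185181

Inclusion–exclusion. Total paths: C(22, 8) = 319770. Through P₁: C(15, 4)·C(7, 4) = 47775. Through P₂: C(18, 6)·C(4, 2) = 111384. Since P₁ is strictly southwest of P₂, a monotone path through both must visit P₁ then P₂; paths through both = C(15, 4)·C(3, 2)·C(4, 2) = 24570. Avoid both = 319770 − 47775 − 111384 + 24570 = 185181.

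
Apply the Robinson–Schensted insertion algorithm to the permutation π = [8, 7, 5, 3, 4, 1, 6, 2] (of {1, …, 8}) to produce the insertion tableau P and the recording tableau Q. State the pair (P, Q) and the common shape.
P = [1, 2, 6] / [3, 4] / [5] / [7] / [8];  Q = [1, 5, 7] / [2, 8] / [3] / [4] / [6];  common shape = (3, 2, 1, 1, 1)

Row-insert the values π_1, π_2, … into P one at a time, bumping the leftmost entry strictly greater than the inserted value down to the next row. The recording tableau Q records, in position (i, j), the step at which that cell was added to P.
  Insert 8 (step 1): P = [8];  Q = [1]
  Insert 7 (step 2): P = [7] / [8];  Q = [1] / [2]
  Insert 5 (step 3): P = [5] / [7] / [8];  Q = [1] / [2] / [3]
  Insert 3 (step 4): P = [3] / [5] / [7] / [8];  Q = [1] / [2] / [3] / [4]
  Insert 4 (step 5): P = [3, 4] / [5] / [7] / [8];  Q = [1, 5] / [2] / [3] / [4]
  Insert 1 (step 6): P = [1, 4] / [3] / [5] / [7] / [8];  Q = [1, 5] / [2] / [3] / [4] / [6]
  Insert 6 (step 7): P = [1, 4, 6] / [3] / [5] / [7] / [8];  Q = [1, 5, 7] / [2] / [3] / [4] / [6]
  Insert 2 (step 8): P = [1, 2, 6] / [3, 4] / [5] / [7] / [8];  Q = [1, 5, 7] / [2, 8] / [3] / [4] / [6]
Final shape: (3, 2, 1, 1, 1).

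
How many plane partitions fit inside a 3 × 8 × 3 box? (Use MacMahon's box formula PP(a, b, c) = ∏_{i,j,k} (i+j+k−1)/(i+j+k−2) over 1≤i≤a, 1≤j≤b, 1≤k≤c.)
PP(3, 8, 3) = 259545

Evaluate the triple product over i = 1..3, j = 1..8, k = 1..3. The factors are (2/1) · (3/2) · (4/3) · (3/2) · (4/3) · (5/4) · (4/3) · (5/4) · … (72 factors total). The numerators and denominators telescope so the product is an integer; carrying out the multiplication exactly gives PP(3, 8, 3) = 259545.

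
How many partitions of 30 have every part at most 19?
p(30, parts ≤ 19) = 5465

Use the recurrence p(n, m) = p(n, m−1) + p(n−m, m): either the largest part is < m (count p(n, m−1)) or the largest part is exactly m (remove one copy of m, count p(n−m, m)). With p(0, ·) = 1 this gives p(30, parts ≤ 19) = 5465. (By conjugating Young diagrams, this also counts partitions of 30 into at most 19 parts.)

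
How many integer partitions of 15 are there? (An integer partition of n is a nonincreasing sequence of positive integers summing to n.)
p(15) = 176

Compute p(n) via the recurrence p(n, m) = p(n, m−1) + p(n−m, m), where p(n, m) counts partitions of n with all parts ≤ m and p(n) = p(n, n). The base cases are p(0, m) = 1 and p(n, 0) = 0 for n > 0. Filling the table yields p(15) = 176. (Euler's pentagonal recurrence is an alternative.)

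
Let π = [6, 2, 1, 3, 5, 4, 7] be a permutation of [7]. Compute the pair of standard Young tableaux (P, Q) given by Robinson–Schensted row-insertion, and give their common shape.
P = [1, 3, 4, 7] / [2, 5] / [6];  Q = [1, 4, 5, 7] / [2, 6] / [3];  common shape = (4, 2, 1)

Row-insert the values π_1, π_2, … into P one at a time, bumping the leftmost entry strictly greater than the inserted value down to the next row. The recording tableau Q records, in position (i, j), the step at which that cell was added to P.
  Insert 6 (step 1): P = [6];  Q = [1]
  Insert 2 (step 2): P = [2] / [6];  Q = [1] / [2]
  Insert 1 (step 3): P = [1] / [2] / [6];  Q = [1] / [2] / [3]
  Insert 3 (step 4): P = [1, 3] / [2] / [6];  Q = [1, 4] / [2] / [3]
  Insert 5 (step 5): P = [1, 3, 5] / [2] / [6];  Q = [1, 4, 5] / [2] / [3]
  Insert 4 (step 6): P = [1, 3, 4] / [2, 5] / [6];  Q = [1, 4, 5] / [2, 6] / [3]
  Insert 7 (step 7): P = [1, 3, 4, 7] / [2, 5] / [6];  Q = [1, 4, 5, 7] / [2, 6] / [3]
Final shape: (4, 2, 1).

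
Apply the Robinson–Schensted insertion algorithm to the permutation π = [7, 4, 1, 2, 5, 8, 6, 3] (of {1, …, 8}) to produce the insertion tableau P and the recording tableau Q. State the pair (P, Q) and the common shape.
P = [1, 2, 3, 6] / [4, 5] / [7, 8];  Q = [1, 4, 5, 6] / [2, 7] / [3, 8];  common shape = (4, 2, 2)

Row-insert the values π_1, π_2, … into P one at a time, bumping the leftmost entry strictly greater than the inserted value down to the next row. The recording tableau Q records, in position (i, j), the step at which that cell was added to P.
  Insert 7 (step 1): P = [7];  Q = [1]
  Insert 4 (step 2): P = [4] / [7];  Q = [1] / [2]
  Insert 1 (step 3): P = [1] / [4] / [7];  Q = [1] / [2] / [3]
  Insert 2 (step 4): P = [1, 2] / [4] / [7];  Q = [1, 4] / [2] / [3]
  Insert 5 (step 5): P = [1, 2, 5] / [4] / [7];  Q = [1, 4, 5] / [2] / [3]
  Insert 8 (step 6): P = [1, 2, 5, 8] / [4] / [7];  Q = [1, 4, 5, 6] / [2] / [3]
  Insert 6 (step 7): P = [1, 2, 5, 6] / [4, 8] / [7];  Q = [1, 4, 5, 6] / [2, 7] / [3]
  Insert 3 (step 8): P = [1, 2, 3, 6] / [4, 5] / [7, 8];  Q = [1, 4, 5, 6] / [2, 7] / [3, 8]
Final shape: (4, 2, 2).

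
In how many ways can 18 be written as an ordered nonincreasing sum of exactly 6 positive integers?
p(18, 6 parts) = 58

Partitions of n into exactly k parts are in bijection with partitions of n − k into at most k parts (subtract 1 from each part). So p(18, exactly 6) = p(12, parts ≤ 6). Computing via the recurrence p(m, j) = p(m, j−1) + p(m−j, j) gives 58.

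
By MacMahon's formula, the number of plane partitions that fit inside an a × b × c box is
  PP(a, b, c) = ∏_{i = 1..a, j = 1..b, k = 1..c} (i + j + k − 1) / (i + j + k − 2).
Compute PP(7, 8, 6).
PP(7, 8, 6) = 19702998159210080

Evaluate the triple product over i = 1..7, j = 1..8, k = 1..6. The factors are (2/1) · (3/2) · (4/3) · (5/4) · (6/5) · (7/6) · (3/2) · (4/3) · … (336 factors total). The numerators and denominators telescope so the product is an integer; carrying out the multiplication exactly gives PP(7, 8, 6) = 19702998159210080.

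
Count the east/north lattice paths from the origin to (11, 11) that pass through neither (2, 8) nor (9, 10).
Number of paths = 423258

Inclusion–exclusion. Total paths: C(22, 11) = 705432. Through P₁: C(10, 2)·C(12, 9) = 9900. Through P₂: C(19, 9)·C(3, 2) = 277134. Since P₁ is strictly southwest of P₂, a monotone path through both must visit P₁ then P₂; paths through both = C(10, 2)·C(9, 7)·C(3, 2) = 4860. Avoid both = 705432 − 9900 − 277134 + 4860 = 423258.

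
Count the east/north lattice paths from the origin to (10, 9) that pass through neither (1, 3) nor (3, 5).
Number of paths = 61798

Inclusion–exclusion. Total paths: C(19, 10) = 92378. Through P₁: C(4, 1)·C(15, 9) = 20020. Through P₂: C(8, 3)·C(11, 7) = 18480. Since P₁ is strictly southwest of P₂, a monotone path through both must visit P₁ then P₂; paths through both = C(4, 1)·C(4, 2)·C(11, 7) = 7920. Avoid both = 92378 − 20020 − 18480 + 7920 = 61798.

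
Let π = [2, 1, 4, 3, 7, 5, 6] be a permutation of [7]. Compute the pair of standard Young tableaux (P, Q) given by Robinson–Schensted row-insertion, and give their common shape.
P = [1, 3, 5, 6] / [2, 4, 7];  Q = [1, 3, 5, 7] / [2, 4, 6];  common shape = (4, 3)

Row-insert the values π_1, π_2, … into P one at a time, bumping the leftmost entry strictly greater than the inserted value down to the next row. The recording tableau Q records, in position (i, j), the step at which that cell was added to P.
  Insert 2 (step 1): P = [2];  Q = [1]
  Insert 1 (step 2): P = [1] / [2];  Q = [1] / [2]
  Insert 4 (step 3): P = [1, 4] / [2];  Q = [1, 3] / [2]
  Insert 3 (step 4): P = [1, 3] / [2, 4];  Q = [1, 3] / [2, 4]
  Insert 7 (step 5): P = [1, 3, 7] / [2, 4];  Q = [1, 3, 5] / [2, 4]
  Insert 5 (step 6): P = [1, 3, 5] / [2, 4, 7];  Q = [1, 3, 5] / [2, 4, 6]
  Insert 6 (step 7): P = [1, 3, 5, 6] / [2, 4, 7];  Q = [1, 3, 5, 7] / [2, 4, 6]
Final shape: (4, 3).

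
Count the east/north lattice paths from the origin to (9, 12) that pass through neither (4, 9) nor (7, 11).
Number of paths = 179868

Inclusion–exclusion. Total paths: C(21, 9) = 293930. Through P₁: C(13, 4)·C(8, 5) = 40040. Through P₂: C(18, 7)·C(3, 2) = 95472. Since P₁ is strictly southwest of P₂, a monotone path through both must visit P₁ then P₂; paths through both = C(13, 4)·C(5, 3)·C(3, 2) = 21450. Avoid both = 293930 − 40040 − 95472 + 21450 = 179868.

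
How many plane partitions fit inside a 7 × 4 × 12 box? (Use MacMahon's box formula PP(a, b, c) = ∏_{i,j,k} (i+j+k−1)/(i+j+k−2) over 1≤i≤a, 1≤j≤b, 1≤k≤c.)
PP(7, 4, 12) = 2241344526426720

Evaluate the triple product over i = 1..7, j = 1..4, k = 1..12. The factors are (2/1) · (3/2) · (4/3) · (5/4) · (6/5) · (7/6) · (8/7) · (9/8) · … (336 factors total). The numerators and denominators telescope so the product is an integer; carrying out the multiplication exactly gives PP(7, 4, 12) = 2241344526426720.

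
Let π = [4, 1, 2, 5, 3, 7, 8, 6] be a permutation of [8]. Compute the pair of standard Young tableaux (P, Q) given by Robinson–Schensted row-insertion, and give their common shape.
P = [1, 2, 3, 6, 8] / [4, 5, 7];  Q = [1, 3, 4, 6, 7] / [2, 5, 8];  common shape = (5, 3)

Row-insert the values π_1, π_2, … into P one at a time, bumping the leftmost entry strictly greater than the inserted value down to the next row. The recording tableau Q records, in position (i, j), the step at which that cell was added to P.
  Insert 4 (step 1): P = [4];  Q = [1]
  Insert 1 (step 2): P = [1] / [4];  Q = [1] / [2]
  Insert 2 (step 3): P = [1, 2] / [4];  Q = [1, 3] / [2]
  Insert 5 (step 4): P = [1, 2, 5] / [4];  Q = [1, 3, 4] / [2]
  Insert 3 (step 5): P = [1, 2, 3] / [4, 5];  Q = [1, 3, 4] / [2, 5]
  Insert 7 (step 6): P = [1, 2, 3, 7] / [4, 5];  Q = [1, 3, 4, 6] / [2, 5]
  Insert 8 (step 7): P = [1, 2, 3, 7, 8] / [4, 5];  Q = [1, 3, 4, 6, 7] / [2, 5]
  Insert 6 (step 8): P = [1, 2, 3, 6, 8] / [4, 5, 7];  Q = [1, 3, 4, 6, 7] / [2, 5, 8]
Final shape: (5, 3).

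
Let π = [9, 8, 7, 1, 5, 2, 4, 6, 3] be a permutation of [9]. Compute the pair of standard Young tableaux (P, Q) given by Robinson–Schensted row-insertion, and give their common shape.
P = [1, 2, 3, 6] / [4] / [5] / [7] / [8] / [9];  Q = [1, 5, 7, 8] / [2] / [3] / [4] / [6] / [9];  common shape = (4, 1, 1, 1, 1, 1)

Row-insert the values π_1, π_2, … into P one at a time, bumping the leftmost entry strictly greater than the inserted value down to the next row. The recording tableau Q records, in position (i, j), the step at which that cell was added to P.
  Insert 9 (step 1): P = [9];  Q = [1]
  Insert 8 (step 2): P = [8] / [9];  Q = [1] / [2]
  Insert 7 (step 3): P = [7] / [8] / [9];  Q = [1] / [2] / [3]
  Insert 1 (step 4): P = [1] / [7] / [8] / [9];  Q = [1] / [2] / [3] / [4]
  Insert 5 (step 5): P = [1, 5] / [7] / [8] / [9];  Q = [1, 5] / [2] / [3] / [4]
  Insert 2 (step 6): P = [1, 2] / [5] / [7] / [8] / [9];  Q = [1, 5] / [2] / [3] / [4] / [6]
  Insert 4 (step 7): P = [1, 2, 4] / [5] / [7] / [8] / [9];  Q = [1, 5, 7] / [2] / [3] / [4] / [6]
  Insert 6 (step 8): P = [1, 2, 4, 6] / [5] / [7] / [8] / [9];  Q = [1, 5, 7, 8] / [2] / [3] / [4] / [6]
  Insert 3 (step 9): P = [1, 2, 3, 6] / [4] / [5] / [7] / [8] / [9];  Q = [1, 5, 7, 8] / [2] / [3] / [4] / [6] / [9]
Final shape: (4, 1, 1, 1, 1, 1).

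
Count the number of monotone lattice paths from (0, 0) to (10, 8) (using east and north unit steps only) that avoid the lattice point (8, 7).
Number of paths = 24453

Total paths from (0, 0) to (10, 8): C(18, 10) = 43758. Paths through (8, 7): (paths (0, 0) → (8, 7)) × (paths (8, 7) → (10, 8)) = C(15, 8) · C(3, 2) = 6435 · 3 = 19305. Avoidance count = 43758 − 19305 = 24453.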